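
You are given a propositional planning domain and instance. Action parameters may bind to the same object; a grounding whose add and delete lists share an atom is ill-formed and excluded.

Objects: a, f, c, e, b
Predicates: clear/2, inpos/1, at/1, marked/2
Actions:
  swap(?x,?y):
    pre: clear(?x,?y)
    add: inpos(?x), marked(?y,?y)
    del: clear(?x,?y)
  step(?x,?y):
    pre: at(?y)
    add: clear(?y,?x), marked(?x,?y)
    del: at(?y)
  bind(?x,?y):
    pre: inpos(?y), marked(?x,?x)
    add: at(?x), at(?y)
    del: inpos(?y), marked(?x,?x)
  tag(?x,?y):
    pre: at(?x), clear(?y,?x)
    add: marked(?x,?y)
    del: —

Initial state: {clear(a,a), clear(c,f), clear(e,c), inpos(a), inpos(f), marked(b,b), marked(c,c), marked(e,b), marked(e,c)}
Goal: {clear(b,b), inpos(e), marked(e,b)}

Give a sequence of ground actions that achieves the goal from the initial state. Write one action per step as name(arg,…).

1. swap(e,c)  →  {clear(a,a), clear(c,f), inpos(a), inpos(e), inpos(f), marked(b,b), marked(c,c), marked(e,b), marked(e,c)}
2. bind(b,a)  →  {at(a), at(b), clear(a,a), clear(c,f), inpos(e), inpos(f), marked(c,c), marked(e,b), marked(e,c)}
3. step(b,b)  →  {at(a), clear(a,a), clear(b,b), clear(c,f), inpos(e), inpos(f), marked(b,b), marked(c,c), marked(e,b), marked(e,c)}

swap(e,c); bind(b,a); step(b,b)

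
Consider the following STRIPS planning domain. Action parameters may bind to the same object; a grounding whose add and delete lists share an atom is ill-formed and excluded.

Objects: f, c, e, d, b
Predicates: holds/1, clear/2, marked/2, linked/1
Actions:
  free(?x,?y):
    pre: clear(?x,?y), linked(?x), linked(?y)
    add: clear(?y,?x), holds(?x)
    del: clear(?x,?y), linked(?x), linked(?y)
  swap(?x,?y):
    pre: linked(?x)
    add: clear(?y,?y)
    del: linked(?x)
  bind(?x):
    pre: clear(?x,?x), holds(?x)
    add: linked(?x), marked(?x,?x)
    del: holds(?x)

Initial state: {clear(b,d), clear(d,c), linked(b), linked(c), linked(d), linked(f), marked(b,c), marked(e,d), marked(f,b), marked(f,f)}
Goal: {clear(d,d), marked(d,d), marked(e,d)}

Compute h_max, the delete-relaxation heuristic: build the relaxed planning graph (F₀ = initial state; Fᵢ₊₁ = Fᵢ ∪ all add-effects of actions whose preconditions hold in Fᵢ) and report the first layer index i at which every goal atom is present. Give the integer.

F0 = init (10 atoms)
F1 = F0 ∪ {clear(b,b), clear(c,c), clear(c,d), clear(d,b), clear(d,d), clear(e,e), clear(f,f), holds(b), holds(d)}  (19 atoms)
F2 = F1 ∪ {holds(c), marked(b,b), marked(d,d)}  (22 atoms)
goal ⊆ F2  ⇒  h_max = 2

2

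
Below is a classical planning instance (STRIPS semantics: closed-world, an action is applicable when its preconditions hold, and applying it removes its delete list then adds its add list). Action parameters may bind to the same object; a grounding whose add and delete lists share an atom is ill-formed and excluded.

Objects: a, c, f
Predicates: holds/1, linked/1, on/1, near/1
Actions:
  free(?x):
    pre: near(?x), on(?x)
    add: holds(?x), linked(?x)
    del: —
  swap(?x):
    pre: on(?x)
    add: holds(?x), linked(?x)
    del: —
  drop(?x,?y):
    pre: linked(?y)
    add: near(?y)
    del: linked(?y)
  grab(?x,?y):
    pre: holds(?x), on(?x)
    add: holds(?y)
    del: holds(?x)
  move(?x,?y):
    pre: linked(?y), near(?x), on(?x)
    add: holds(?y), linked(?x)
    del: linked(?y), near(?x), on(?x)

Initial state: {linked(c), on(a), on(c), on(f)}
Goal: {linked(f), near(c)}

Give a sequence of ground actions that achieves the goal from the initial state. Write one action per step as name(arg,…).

swap(f); drop(a,c)

1. swap(f)  →  {holds(f), linked(c), linked(f), on(a), on(c), on(f)}
2. drop(a,c)  →  {holds(f), linked(f), near(c), on(a), on(c), on(f)}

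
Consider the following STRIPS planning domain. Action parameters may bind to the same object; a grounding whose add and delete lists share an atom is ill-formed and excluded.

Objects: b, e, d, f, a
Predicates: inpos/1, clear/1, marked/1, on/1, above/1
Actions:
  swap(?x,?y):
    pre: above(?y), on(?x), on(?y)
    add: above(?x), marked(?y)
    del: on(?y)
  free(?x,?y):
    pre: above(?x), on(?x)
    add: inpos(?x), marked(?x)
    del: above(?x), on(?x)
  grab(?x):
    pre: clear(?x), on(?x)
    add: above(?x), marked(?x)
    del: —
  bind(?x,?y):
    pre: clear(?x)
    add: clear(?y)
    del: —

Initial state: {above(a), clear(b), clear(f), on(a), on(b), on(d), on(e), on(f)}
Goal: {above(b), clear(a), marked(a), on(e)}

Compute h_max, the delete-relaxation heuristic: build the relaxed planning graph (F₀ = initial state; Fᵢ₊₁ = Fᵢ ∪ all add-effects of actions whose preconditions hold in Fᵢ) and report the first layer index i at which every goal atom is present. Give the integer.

F0 = init (8 atoms)
F1 = F0 ∪ {above(b), above(d), above(e), above(f), clear(a), clear(d), clear(e), inpos(a), marked(a), marked(b), marked(f)}  (19 atoms)
goal ⊆ F1  ⇒  h_max = 1

1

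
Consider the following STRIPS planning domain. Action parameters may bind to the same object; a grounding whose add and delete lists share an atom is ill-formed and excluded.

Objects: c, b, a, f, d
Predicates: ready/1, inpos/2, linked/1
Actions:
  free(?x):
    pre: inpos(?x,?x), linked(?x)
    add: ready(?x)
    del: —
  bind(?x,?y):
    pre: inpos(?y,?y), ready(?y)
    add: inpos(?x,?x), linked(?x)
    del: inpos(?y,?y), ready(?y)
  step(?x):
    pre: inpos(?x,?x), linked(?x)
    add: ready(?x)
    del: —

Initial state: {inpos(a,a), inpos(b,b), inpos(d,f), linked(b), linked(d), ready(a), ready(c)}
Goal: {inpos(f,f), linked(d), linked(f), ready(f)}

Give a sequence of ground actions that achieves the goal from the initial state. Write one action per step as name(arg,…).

bind(f,a); free(f)

1. bind(f,a)  →  {inpos(b,b), inpos(d,f), inpos(f,f), linked(b), linked(d), linked(f), ready(c)}
2. free(f)  →  {inpos(b,b), inpos(d,f), inpos(f,f), linked(b), linked(d), linked(f), ready(c), ready(f)}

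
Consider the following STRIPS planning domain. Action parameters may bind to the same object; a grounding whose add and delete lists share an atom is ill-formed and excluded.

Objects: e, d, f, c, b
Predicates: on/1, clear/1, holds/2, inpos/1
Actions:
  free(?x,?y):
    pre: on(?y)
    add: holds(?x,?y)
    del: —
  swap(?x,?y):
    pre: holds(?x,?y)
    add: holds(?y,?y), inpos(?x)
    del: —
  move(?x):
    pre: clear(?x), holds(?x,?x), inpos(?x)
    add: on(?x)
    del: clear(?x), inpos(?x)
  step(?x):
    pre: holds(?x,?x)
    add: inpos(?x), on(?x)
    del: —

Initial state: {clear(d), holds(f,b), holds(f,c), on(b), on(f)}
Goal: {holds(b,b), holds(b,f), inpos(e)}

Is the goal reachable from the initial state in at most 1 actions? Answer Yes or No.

1. free(e,b)  →  {clear(d), holds(e,b), holds(f,b), holds(f,c), on(b), on(f)}
2. free(b,f)  →  {clear(d), holds(b,f), holds(e,b), holds(f,b), holds(f,c), on(b), on(f)}
3. swap(e,b)  →  {clear(d), holds(b,b), holds(b,f), holds(e,b), holds(f,b), holds(f,c), inpos(e), on(b), on(f)}
optimal plan length = 3; 3 > 1

No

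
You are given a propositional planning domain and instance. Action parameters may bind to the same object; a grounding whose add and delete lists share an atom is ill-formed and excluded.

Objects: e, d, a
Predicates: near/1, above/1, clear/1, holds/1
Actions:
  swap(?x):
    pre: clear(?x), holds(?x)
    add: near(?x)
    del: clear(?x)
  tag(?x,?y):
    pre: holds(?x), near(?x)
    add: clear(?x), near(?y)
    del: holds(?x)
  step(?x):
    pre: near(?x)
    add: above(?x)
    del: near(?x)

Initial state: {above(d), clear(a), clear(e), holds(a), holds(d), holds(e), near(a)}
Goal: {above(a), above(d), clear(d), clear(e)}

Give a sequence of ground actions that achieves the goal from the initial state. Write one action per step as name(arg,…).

tag(a,d); tag(d,e); step(a)

1. tag(a,d)  →  {above(d), clear(a), clear(e), holds(d), holds(e), near(a), near(d)}
2. tag(d,e)  →  {above(d), clear(a), clear(d), clear(e), holds(e), near(a), near(d), near(e)}
3. step(a)  →  {above(a), above(d), clear(a), clear(d), clear(e), holds(e), near(d), near(e)}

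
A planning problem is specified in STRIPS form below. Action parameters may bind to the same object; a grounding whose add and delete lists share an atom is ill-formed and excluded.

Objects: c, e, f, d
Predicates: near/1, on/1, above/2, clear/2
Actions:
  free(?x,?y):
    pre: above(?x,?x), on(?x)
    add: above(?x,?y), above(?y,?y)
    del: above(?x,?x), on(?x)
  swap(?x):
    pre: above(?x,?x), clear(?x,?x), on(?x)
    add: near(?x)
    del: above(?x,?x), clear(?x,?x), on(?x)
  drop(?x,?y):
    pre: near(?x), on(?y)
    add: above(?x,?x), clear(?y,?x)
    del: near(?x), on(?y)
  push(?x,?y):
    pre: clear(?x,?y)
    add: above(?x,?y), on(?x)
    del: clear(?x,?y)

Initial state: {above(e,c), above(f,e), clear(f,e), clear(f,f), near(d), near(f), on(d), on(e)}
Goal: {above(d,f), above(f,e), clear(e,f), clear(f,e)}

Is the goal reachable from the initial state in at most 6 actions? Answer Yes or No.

1. drop(f,e)  →  {above(e,c), above(f,e), above(f,f), clear(e,f), clear(f,e), clear(f,f), near(d), on(d)}
2. drop(d,d)  →  {above(d,d), above(e,c), above(f,e), above(f,f), clear(d,d), clear(e,f), clear(f,e), clear(f,f)}
3. push(d,d)  →  {above(d,d), above(e,c), above(f,e), above(f,f), clear(e,f), clear(f,e), clear(f,f), on(d)}
4. free(d,f)  →  {above(d,f), above(e,c), above(f,e), above(f,f), clear(e,f), clear(f,e), clear(f,f)}
optimal plan length = 4; 4 ≤ 6

Yes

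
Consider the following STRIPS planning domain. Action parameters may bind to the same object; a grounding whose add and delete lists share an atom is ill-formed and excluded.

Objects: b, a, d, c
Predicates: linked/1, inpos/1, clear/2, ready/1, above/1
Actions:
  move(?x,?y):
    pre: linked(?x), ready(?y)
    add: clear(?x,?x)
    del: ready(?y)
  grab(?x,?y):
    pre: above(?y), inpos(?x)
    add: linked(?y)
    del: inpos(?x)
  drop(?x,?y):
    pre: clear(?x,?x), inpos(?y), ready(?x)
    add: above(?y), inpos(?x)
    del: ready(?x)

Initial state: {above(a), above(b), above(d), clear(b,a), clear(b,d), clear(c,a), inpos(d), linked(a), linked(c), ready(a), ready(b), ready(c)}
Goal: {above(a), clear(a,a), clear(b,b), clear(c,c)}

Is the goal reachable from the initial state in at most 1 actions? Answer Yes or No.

1. move(a,b)  →  {above(a), above(b), above(d), clear(a,a), clear(b,a), clear(b,d), clear(c,a), inpos(d), linked(a), linked(c), ready(a), ready(c)}
2. move(c,a)  →  {above(a), above(b), above(d), clear(a,a), clear(b,a), clear(b,d), clear(c,a), clear(c,c), inpos(d), linked(a), linked(c), ready(c)}
3. grab(d,b)  →  {above(a), above(b), above(d), clear(a,a), clear(b,a), clear(b,d), clear(c,a), clear(c,c), linked(a), linked(b), linked(c), ready(c)}
4. move(b,c)  →  {above(a), above(b), above(d), clear(a,a), clear(b,a), clear(b,b), clear(b,d), clear(c,a), clear(c,c), linked(a), linked(b), linked(c)}
optimal plan length = 4; 4 > 1

No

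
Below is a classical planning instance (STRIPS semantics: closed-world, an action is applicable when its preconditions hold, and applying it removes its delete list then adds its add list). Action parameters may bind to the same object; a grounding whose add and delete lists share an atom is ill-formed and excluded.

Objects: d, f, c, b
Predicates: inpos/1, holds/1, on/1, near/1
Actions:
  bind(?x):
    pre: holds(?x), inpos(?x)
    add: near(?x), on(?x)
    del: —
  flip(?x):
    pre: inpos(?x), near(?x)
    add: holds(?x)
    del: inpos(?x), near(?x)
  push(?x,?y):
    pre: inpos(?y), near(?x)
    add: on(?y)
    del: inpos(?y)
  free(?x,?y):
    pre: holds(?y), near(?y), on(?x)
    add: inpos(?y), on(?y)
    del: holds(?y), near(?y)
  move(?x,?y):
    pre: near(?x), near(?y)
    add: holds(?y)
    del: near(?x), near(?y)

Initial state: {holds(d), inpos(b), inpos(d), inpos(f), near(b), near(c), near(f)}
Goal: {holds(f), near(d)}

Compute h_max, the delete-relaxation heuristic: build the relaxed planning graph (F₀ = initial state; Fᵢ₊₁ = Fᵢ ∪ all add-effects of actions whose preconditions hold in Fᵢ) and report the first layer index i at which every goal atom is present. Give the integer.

F0 = init (7 atoms)
F1 = F0 ∪ {holds(b), holds(c), holds(f), near(d), on(b), on(d), on(f)}  (14 atoms)
goal ⊆ F1  ⇒  h_max = 1

1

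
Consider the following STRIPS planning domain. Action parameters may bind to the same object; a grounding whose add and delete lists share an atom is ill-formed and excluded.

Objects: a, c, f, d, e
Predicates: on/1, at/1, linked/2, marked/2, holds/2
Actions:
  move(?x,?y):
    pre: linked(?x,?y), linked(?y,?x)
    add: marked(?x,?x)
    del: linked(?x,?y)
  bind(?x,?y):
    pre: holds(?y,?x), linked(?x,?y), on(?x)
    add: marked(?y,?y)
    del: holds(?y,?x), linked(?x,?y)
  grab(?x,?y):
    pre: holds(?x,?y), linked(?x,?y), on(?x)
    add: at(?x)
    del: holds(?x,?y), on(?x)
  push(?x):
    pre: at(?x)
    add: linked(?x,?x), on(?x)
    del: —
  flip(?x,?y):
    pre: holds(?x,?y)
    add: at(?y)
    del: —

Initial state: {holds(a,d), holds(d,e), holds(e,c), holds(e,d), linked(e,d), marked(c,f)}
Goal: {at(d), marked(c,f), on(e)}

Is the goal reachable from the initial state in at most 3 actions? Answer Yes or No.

1. flip(a,d)  →  {at(d), holds(a,d), holds(d,e), holds(e,c), holds(e,d), linked(e,d), marked(c,f)}
2. flip(d,e)  →  {at(d), at(e), holds(a,d), holds(d,e), holds(e,c), holds(e,d), linked(e,d), marked(c,f)}
3. push(e)  →  {at(d), at(e), holds(a,d), holds(d,e), holds(e,c), holds(e,d), linked(e,d), linked(e,e), marked(c,f), on(e)}
optimal plan length = 3; 3 ≤ 3

Yes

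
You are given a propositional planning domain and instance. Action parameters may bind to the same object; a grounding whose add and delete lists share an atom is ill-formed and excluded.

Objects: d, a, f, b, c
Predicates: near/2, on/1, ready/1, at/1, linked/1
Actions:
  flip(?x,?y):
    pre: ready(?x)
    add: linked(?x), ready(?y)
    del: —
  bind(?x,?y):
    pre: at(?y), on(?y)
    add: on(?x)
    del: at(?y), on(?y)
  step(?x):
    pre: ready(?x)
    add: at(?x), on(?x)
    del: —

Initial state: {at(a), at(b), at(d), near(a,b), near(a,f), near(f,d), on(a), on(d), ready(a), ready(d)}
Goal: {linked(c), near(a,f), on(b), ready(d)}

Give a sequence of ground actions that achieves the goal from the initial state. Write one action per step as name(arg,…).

1. flip(d,c)  →  {at(a), at(b), at(d), linked(d), near(a,b), near(a,f), near(f,d), on(a), on(d), ready(a), ready(c), ready(d)}
2. flip(c,d)  →  {at(a), at(b), at(d), linked(c), linked(d), near(a,b), near(a,f), near(f,d), on(a), on(d), ready(a), ready(c), ready(d)}
3. bind(b,d)  →  {at(a), at(b), linked(c), linked(d), near(a,b), near(a,f), near(f,d), on(a), on(b), ready(a), ready(c), ready(d)}

flip(d,c); flip(c,d); bind(b,d)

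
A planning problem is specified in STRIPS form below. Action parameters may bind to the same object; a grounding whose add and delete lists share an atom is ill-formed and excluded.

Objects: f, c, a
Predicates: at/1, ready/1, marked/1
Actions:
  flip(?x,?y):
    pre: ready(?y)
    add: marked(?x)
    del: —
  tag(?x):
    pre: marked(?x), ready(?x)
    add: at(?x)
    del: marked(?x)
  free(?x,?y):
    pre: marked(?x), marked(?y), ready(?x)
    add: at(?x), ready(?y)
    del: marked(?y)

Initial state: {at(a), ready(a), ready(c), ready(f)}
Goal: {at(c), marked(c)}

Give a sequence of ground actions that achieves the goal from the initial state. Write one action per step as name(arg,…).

1. flip(f,f)  →  {at(a), marked(f), ready(a), ready(c), ready(f)}
2. flip(c,f)  →  {at(a), marked(c), marked(f), ready(a), ready(c), ready(f)}
3. free(c,f)  →  {at(a), at(c), marked(c), ready(a), ready(c), ready(f)}

flip(f,f); flip(c,f); free(c,f)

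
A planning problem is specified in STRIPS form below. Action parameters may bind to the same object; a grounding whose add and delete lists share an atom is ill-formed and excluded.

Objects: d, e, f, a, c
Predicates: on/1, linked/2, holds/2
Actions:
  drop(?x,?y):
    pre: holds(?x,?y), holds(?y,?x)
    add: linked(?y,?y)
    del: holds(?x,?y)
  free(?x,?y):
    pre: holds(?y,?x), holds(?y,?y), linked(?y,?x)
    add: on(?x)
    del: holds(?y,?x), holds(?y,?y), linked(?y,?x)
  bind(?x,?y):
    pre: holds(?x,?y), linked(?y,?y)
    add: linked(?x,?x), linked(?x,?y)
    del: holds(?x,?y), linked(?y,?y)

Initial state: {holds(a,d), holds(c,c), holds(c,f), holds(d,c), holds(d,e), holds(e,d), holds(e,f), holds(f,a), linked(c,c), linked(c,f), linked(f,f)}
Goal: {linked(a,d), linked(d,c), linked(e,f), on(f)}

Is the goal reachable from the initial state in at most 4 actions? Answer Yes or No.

Yes

1. free(f,c)  →  {holds(a,d), holds(d,c), holds(d,e), holds(e,d), holds(e,f), holds(f,a), linked(c,c), linked(f,f), on(f)}
2. bind(d,c)  →  {holds(a,d), holds(d,e), holds(e,d), holds(e,f), holds(f,a), linked(d,c), linked(d,d), linked(f,f), on(f)}
3. bind(e,f)  →  {holds(a,d), holds(d,e), holds(e,d), holds(f,a), linked(d,c), linked(d,d), linked(e,e), linked(e,f), on(f)}
4. bind(a,d)  →  {holds(d,e), holds(e,d), holds(f,a), linked(a,a), linked(a,d), linked(d,c), linked(e,e), linked(e,f), on(f)}
optimal plan length = 4; 4 ≤ 4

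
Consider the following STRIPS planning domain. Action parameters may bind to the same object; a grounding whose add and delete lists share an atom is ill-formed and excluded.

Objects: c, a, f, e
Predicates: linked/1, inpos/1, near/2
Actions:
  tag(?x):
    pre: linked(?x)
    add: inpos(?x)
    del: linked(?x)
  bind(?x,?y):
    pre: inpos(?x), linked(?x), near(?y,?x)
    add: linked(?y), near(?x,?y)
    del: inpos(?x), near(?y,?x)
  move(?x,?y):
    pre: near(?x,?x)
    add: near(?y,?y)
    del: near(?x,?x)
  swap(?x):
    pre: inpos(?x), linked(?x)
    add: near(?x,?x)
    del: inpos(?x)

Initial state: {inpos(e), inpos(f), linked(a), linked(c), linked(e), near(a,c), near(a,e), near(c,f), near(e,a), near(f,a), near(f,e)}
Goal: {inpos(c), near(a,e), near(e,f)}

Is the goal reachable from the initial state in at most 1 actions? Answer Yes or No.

No

1. tag(c)  →  {inpos(c), inpos(e), inpos(f), linked(a), linked(e), near(a,c), near(a,e), near(c,f), near(e,a), near(f,a), near(f,e)}
2. bind(e,f)  →  {inpos(c), inpos(f), linked(a), linked(e), linked(f), near(a,c), near(a,e), near(c,f), near(e,a), near(e,f), near(f,a)}
optimal plan length = 2; 2 > 1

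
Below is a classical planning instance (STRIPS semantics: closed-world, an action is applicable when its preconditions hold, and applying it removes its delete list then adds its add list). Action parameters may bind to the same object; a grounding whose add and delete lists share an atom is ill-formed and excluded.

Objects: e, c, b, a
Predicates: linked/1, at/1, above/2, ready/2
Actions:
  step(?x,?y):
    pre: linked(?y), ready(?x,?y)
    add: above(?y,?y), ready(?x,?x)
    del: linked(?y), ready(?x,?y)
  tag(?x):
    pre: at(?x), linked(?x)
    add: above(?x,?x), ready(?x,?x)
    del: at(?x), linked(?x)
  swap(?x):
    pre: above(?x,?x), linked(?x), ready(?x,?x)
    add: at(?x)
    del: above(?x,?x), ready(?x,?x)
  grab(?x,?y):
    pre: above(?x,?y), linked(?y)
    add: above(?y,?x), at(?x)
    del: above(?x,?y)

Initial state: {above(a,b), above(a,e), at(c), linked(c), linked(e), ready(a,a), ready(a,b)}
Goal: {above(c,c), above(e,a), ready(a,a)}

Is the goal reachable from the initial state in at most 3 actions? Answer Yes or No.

1. tag(c)  →  {above(a,b), above(a,e), above(c,c), linked(e), ready(a,a), ready(a,b), ready(c,c)}
2. grab(a,e)  →  {above(a,b), above(c,c), above(e,a), at(a), linked(e), ready(a,a), ready(a,b), ready(c,c)}
optimal plan length = 2; 2 ≤ 3

Yes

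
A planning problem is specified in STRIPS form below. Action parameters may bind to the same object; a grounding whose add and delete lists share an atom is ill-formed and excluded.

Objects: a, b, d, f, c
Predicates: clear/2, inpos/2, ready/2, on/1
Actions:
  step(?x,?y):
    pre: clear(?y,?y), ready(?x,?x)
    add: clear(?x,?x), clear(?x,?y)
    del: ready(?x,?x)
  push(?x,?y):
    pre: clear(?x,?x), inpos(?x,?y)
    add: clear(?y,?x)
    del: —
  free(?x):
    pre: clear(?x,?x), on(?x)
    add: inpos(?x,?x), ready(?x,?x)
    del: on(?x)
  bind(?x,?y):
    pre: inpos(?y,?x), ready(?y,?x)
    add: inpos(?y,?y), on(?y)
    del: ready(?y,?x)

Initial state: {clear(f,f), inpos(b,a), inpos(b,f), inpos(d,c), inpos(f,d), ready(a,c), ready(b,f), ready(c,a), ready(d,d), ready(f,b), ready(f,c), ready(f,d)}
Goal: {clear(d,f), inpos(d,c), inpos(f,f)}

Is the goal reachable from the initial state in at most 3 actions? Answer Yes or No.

Yes

1. step(d,f)  →  {clear(d,d), clear(d,f), clear(f,f), inpos(b,a), inpos(b,f), inpos(d,c), inpos(f,d), ready(a,c), ready(b,f), ready(c,a), ready(f,b), ready(f,c), ready(f,d)}
2. bind(d,f)  →  {clear(d,d), clear(d,f), clear(f,f), inpos(b,a), inpos(b,f), inpos(d,c), inpos(f,d), inpos(f,f), on(f), ready(a,c), ready(b,f), ready(c,a), ready(f,b), ready(f,c)}
optimal plan length = 2; 2 ≤ 3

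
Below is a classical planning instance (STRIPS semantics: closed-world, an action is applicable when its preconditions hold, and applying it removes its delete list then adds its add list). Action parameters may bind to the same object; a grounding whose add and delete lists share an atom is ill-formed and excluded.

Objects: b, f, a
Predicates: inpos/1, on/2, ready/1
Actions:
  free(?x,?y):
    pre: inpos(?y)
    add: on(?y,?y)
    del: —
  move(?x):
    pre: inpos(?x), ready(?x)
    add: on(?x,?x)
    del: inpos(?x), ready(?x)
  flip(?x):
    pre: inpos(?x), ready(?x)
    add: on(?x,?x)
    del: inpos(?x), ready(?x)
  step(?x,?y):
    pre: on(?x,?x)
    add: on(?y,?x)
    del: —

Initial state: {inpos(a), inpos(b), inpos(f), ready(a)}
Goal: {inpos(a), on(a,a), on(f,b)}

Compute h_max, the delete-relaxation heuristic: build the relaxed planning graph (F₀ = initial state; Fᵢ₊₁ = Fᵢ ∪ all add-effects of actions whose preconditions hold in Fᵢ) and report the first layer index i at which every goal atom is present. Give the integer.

2

F0 = init (4 atoms)
F1 = F0 ∪ {on(a,a), on(b,b), on(f,f)}  (7 atoms)
F2 = F1 ∪ {on(a,b), on(a,f), on(b,a), on(b,f), on(f,a), on(f,b)}  (13 atoms)
goal ⊆ F2  ⇒  h_max = 2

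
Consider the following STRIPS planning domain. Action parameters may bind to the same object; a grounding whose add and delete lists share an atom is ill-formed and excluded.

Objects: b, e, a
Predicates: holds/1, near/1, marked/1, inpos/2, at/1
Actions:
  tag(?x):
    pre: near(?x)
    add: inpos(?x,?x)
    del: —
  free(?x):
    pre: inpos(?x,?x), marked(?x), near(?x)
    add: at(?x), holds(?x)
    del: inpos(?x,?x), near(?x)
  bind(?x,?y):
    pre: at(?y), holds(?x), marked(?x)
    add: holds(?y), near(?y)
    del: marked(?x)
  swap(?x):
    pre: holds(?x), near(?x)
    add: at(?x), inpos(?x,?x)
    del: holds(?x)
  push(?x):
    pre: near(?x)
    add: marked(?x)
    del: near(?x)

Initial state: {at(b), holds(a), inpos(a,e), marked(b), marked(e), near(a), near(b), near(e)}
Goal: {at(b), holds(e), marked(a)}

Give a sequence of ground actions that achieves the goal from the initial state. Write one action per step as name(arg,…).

1. tag(e)  →  {at(b), holds(a), inpos(a,e), inpos(e,e), marked(b), marked(e), near(a), near(b), near(e)}
2. free(e)  →  {at(b), at(e), holds(a), holds(e), inpos(a,e), marked(b), marked(e), near(a), near(b)}
3. push(a)  →  {at(b), at(e), holds(a), holds(e), inpos(a,e), marked(a), marked(b), marked(e), near(b)}

tag(e); free(e); push(a)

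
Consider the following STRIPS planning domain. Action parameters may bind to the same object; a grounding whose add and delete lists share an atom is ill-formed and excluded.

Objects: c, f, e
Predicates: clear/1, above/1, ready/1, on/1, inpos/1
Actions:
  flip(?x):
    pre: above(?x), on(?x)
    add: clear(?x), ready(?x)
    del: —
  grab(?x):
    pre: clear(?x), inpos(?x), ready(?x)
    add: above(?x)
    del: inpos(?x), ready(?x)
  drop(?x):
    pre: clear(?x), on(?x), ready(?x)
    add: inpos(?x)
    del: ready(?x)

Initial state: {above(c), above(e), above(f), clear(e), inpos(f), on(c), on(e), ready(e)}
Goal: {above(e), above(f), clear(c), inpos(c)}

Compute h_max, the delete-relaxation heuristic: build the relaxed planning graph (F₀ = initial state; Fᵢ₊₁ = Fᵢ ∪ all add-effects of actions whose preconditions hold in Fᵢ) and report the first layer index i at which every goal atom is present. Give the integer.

F0 = init (8 atoms)
F1 = F0 ∪ {clear(c), inpos(e), ready(c)}  (11 atoms)
F2 = F1 ∪ {inpos(c)}  (12 atoms)
goal ⊆ F2  ⇒  h_max = 2

2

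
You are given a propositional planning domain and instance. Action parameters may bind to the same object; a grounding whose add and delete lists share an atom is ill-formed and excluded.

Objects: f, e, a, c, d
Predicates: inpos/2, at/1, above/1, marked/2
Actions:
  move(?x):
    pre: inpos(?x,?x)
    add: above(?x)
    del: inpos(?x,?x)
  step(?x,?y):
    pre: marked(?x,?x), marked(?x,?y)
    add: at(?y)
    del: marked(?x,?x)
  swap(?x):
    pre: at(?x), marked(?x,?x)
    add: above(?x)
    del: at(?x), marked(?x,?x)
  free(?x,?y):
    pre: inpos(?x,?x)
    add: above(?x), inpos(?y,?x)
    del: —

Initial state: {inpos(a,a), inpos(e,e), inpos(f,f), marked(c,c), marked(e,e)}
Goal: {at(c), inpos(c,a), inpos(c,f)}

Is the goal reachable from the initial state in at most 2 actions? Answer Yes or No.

1. step(c,c)  →  {at(c), inpos(a,a), inpos(e,e), inpos(f,f), marked(e,e)}
2. free(f,c)  →  {above(f), at(c), inpos(a,a), inpos(c,f), inpos(e,e), inpos(f,f), marked(e,e)}
3. free(a,c)  →  {above(a), above(f), at(c), inpos(a,a), inpos(c,a), inpos(c,f), inpos(e,e), inpos(f,f), marked(e,e)}
optimal plan length = 3; 3 > 2

No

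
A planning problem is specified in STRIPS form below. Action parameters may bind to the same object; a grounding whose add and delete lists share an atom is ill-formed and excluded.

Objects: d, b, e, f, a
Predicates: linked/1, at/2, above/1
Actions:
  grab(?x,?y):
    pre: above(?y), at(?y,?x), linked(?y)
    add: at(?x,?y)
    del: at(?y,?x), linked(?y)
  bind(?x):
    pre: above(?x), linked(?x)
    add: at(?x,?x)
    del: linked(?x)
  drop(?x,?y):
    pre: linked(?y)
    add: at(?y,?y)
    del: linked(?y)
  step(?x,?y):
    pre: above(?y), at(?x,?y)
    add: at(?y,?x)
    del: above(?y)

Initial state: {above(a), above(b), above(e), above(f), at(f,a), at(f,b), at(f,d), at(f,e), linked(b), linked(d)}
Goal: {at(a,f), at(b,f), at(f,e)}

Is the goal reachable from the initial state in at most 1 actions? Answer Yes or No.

No

1. step(f,b)  →  {above(a), above(e), above(f), at(b,f), at(f,a), at(f,b), at(f,d), at(f,e), linked(b), linked(d)}
2. step(f,a)  →  {above(e), above(f), at(a,f), at(b,f), at(f,a), at(f,b), at(f,d), at(f,e), linked(b), linked(d)}
optimal plan length = 2; 2 > 1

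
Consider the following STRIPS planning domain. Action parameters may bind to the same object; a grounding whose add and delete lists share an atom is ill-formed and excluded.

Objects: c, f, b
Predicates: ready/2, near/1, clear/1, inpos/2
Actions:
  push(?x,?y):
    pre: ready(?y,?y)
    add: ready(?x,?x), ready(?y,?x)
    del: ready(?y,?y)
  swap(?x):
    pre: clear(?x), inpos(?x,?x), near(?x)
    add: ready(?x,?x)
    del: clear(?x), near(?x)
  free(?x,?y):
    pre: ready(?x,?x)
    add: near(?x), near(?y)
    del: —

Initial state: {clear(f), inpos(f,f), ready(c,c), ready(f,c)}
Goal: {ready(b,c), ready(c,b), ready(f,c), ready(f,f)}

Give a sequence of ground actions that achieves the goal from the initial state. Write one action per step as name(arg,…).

push(b,c); push(c,b); push(f,c)

1. push(b,c)  →  {clear(f), inpos(f,f), ready(b,b), ready(c,b), ready(f,c)}
2. push(c,b)  →  {clear(f), inpos(f,f), ready(b,c), ready(c,b), ready(c,c), ready(f,c)}
3. push(f,c)  →  {clear(f), inpos(f,f), ready(b,c), ready(c,b), ready(c,f), ready(f,c), ready(f,f)}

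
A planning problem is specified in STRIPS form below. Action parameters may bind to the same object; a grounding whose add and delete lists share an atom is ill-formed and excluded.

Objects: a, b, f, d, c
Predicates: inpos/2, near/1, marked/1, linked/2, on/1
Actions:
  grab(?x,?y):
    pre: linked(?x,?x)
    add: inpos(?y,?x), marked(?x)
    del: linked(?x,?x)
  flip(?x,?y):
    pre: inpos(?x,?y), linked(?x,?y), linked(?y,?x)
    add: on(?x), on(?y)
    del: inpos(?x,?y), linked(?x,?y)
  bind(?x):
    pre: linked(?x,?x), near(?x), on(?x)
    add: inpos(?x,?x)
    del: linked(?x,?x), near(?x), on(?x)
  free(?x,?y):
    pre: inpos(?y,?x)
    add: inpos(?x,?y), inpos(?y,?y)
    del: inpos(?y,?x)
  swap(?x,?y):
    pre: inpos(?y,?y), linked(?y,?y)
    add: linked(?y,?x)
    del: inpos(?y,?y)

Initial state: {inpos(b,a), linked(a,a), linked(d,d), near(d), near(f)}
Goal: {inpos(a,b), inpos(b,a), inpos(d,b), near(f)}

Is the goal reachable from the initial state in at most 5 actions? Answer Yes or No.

1. grab(d,b)  →  {inpos(b,a), inpos(b,d), linked(a,a), marked(d), near(d), near(f)}
2. free(a,b)  →  {inpos(a,b), inpos(b,b), inpos(b,d), linked(a,a), marked(d), near(d), near(f)}
3. grab(a,b)  →  {inpos(a,b), inpos(b,a), inpos(b,b), inpos(b,d), marked(a), marked(d), near(d), near(f)}
4. free(d,b)  →  {inpos(a,b), inpos(b,a), inpos(b,b), inpos(d,b), marked(a), marked(d), near(d), near(f)}
optimal plan length = 4; 4 ≤ 5

Yes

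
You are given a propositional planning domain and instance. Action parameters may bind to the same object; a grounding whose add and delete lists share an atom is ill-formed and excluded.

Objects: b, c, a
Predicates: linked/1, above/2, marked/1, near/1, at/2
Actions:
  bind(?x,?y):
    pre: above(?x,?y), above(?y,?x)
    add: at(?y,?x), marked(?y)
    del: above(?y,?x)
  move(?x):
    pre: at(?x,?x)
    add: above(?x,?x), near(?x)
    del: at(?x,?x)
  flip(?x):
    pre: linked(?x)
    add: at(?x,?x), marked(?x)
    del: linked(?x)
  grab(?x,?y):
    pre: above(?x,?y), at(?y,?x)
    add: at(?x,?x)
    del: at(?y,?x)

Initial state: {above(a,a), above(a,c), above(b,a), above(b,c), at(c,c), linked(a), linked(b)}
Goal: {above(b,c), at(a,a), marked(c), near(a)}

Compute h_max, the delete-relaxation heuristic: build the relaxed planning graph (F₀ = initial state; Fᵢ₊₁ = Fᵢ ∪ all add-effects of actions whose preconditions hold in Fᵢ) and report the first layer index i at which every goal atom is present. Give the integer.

2

F0 = init (7 atoms)
F1 = F0 ∪ {above(c,c), at(a,a), at(b,b), marked(a), marked(b), near(c)}  (13 atoms)
F2 = F1 ∪ {above(b,b), marked(c), near(a), near(b)}  (17 atoms)
goal ⊆ F2  ⇒  h_max = 2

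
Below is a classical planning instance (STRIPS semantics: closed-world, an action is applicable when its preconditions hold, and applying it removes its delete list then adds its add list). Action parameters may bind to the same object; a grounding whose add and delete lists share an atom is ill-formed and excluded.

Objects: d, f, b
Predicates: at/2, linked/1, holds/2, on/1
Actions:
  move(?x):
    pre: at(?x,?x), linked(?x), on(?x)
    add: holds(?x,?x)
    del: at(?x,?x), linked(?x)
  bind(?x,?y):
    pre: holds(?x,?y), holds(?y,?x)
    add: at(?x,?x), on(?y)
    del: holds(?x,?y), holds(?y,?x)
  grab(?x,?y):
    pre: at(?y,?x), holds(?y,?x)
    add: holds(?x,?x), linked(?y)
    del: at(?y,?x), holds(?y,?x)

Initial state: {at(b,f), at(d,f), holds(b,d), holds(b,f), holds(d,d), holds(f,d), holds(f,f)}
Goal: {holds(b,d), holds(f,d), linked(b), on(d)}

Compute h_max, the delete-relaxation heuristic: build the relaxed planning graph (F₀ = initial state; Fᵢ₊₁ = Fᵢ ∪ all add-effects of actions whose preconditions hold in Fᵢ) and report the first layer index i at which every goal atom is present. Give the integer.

F0 = init (7 atoms)
F1 = F0 ∪ {at(d,d), at(f,f), linked(b), on(d), on(f)}  (12 atoms)
goal ⊆ F1  ⇒  h_max = 1

1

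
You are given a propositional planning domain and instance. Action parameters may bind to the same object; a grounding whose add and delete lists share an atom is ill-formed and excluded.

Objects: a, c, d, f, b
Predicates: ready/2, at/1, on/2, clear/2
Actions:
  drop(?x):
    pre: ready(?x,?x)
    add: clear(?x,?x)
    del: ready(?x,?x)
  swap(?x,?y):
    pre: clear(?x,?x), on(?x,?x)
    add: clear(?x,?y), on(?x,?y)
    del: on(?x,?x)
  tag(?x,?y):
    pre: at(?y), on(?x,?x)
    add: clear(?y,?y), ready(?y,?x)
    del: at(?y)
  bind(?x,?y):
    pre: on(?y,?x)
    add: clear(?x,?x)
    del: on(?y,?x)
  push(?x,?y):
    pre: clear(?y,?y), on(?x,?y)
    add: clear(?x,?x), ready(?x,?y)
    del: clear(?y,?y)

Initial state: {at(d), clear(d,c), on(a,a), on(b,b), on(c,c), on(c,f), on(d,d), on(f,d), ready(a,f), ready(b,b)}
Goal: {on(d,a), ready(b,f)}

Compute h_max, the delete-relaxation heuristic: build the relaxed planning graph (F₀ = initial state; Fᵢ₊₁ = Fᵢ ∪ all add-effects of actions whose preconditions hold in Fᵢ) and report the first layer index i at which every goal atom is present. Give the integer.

3

F0 = init (10 atoms)
F1 = F0 ∪ {clear(a,a), clear(b,b), clear(c,c), clear(d,d), clear(f,f), ready(d,a), ready(d,b), ready(d,c), ready(d,d)}  (19 atoms)
F2 = F1 ∪ {clear(a,b), clear(a,c), clear(a,d), clear(a,f), clear(b,a), clear(b,c), clear(b,d), clear(b,f), clear(c,a), clear(c,b), clear(c,d), clear(c,f), clear(d,a), clear(d,b), clear(d,f), on(a,b), on(a,c), on(a,d), on(a,f), on(b,a), on(b,c), on(b,d), on(b,f), on(c,a), on(c,b), on(c,d), on(d,a), on(d,b), on(d,c), on(d,f), ready(c,f), ready(f,d)}  (51 atoms)
F3 = F2 ∪ {ready(a,b), ready(a,c), ready(a,d), ready(b,a), ready(b,c), ready(b,d), ready(b,f), ready(c,a), ready(c,b), ready(c,d), ready(d,f)}  (62 atoms)
goal ⊆ F3  ⇒  h_max = 3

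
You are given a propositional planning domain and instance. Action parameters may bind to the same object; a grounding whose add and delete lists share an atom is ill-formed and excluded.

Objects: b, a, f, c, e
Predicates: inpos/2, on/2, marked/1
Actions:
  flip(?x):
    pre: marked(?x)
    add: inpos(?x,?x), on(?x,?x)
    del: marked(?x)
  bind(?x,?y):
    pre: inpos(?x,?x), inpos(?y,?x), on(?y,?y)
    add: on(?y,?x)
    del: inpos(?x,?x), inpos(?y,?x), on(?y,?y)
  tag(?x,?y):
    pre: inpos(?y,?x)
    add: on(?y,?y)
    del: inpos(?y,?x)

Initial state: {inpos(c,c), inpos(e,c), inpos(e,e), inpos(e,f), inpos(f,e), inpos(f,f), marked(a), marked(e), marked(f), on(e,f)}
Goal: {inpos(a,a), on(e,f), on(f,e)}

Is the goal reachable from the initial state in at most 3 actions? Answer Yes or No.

Yes

1. flip(a)  →  {inpos(a,a), inpos(c,c), inpos(e,c), inpos(e,e), inpos(e,f), inpos(f,e), inpos(f,f), marked(e), marked(f), on(a,a), on(e,f)}
2. flip(f)  →  {inpos(a,a), inpos(c,c), inpos(e,c), inpos(e,e), inpos(e,f), inpos(f,e), inpos(f,f), marked(e), on(a,a), on(e,f), on(f,f)}
3. bind(e,f)  →  {inpos(a,a), inpos(c,c), inpos(e,c), inpos(e,f), inpos(f,f), marked(e), on(a,a), on(e,f), on(f,e)}
optimal plan length = 3; 3 ≤ 3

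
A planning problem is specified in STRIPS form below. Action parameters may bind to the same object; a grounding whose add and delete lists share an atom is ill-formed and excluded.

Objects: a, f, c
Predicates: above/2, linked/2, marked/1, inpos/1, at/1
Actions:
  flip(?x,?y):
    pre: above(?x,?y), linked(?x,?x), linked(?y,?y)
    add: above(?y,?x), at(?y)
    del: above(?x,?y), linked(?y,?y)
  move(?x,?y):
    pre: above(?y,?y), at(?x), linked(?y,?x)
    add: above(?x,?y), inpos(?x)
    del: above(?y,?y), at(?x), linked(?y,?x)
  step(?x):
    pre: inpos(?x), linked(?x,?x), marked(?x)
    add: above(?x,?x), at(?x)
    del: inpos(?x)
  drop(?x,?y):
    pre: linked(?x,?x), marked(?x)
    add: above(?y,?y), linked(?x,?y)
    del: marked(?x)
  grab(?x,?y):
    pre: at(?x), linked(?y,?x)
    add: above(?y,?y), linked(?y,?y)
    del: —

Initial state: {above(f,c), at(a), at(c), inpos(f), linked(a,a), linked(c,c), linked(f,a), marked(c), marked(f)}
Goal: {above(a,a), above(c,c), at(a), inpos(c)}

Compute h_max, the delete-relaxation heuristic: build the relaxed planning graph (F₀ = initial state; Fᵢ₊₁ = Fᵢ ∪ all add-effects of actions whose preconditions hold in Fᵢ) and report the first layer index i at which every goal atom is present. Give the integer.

F0 = init (9 atoms)
F1 = F0 ∪ {above(a,a), above(c,c), above(f,f), linked(c,a), linked(c,f), linked(f,f)}  (15 atoms)
F2 = F1 ∪ {above(a,c), above(a,f), above(c,f), at(f), inpos(a), linked(f,c)}  (21 atoms)
F3 = F2 ∪ {above(c,a), above(f,a), inpos(c)}  (24 atoms)
goal ⊆ F3  ⇒  h_max = 3

3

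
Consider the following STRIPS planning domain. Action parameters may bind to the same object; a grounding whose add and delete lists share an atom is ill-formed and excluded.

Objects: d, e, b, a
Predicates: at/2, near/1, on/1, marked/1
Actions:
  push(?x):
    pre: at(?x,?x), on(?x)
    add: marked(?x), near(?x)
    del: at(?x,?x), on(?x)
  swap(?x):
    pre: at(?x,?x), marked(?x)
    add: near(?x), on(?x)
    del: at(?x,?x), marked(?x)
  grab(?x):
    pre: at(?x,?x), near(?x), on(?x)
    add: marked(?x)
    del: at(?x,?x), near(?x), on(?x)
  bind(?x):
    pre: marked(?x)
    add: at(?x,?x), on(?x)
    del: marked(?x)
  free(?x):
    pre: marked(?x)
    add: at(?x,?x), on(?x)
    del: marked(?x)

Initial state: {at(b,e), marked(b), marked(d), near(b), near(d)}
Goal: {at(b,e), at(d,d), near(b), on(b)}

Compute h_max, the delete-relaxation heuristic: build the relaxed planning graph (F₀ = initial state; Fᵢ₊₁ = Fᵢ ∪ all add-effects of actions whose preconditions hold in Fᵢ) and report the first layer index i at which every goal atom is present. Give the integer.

1

F0 = init (5 atoms)
F1 = F0 ∪ {at(b,b), at(d,d), on(b), on(d)}  (9 atoms)
goal ⊆ F1  ⇒  h_max = 1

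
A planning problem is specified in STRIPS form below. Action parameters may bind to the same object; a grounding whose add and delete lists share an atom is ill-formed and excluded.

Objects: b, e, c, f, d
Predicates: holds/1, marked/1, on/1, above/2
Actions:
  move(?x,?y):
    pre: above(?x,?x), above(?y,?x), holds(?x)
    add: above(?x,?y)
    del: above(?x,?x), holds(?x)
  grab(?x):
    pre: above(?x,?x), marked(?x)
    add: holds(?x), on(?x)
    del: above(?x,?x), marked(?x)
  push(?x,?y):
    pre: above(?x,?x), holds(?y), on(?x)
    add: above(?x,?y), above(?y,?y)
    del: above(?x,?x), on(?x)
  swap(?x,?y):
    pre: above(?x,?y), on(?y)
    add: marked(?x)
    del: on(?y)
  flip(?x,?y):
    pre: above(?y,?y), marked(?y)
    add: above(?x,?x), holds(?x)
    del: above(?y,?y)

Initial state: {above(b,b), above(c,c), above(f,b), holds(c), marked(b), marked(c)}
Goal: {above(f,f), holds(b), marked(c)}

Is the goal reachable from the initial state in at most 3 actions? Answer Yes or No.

Yes

1. grab(b)  →  {above(c,c), above(f,b), holds(b), holds(c), marked(c), on(b)}
2. flip(f,c)  →  {above(f,b), above(f,f), holds(b), holds(c), holds(f), marked(c), on(b)}
optimal plan length = 2; 2 ≤ 3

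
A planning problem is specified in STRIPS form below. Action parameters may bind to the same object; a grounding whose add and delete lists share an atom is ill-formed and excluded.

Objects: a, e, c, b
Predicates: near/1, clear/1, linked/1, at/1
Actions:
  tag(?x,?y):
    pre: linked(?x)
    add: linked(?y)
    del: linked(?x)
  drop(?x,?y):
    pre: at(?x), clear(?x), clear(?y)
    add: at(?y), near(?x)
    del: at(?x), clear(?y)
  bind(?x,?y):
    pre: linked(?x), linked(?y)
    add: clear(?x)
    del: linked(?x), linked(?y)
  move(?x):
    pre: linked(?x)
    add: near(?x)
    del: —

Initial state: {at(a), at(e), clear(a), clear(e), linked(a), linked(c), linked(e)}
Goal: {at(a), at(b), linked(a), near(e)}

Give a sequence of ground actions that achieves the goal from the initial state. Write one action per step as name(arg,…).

1. tag(e,b)  →  {at(a), at(e), clear(a), clear(e), linked(a), linked(b), linked(c)}
2. bind(b,c)  →  {at(a), at(e), clear(a), clear(b), clear(e), linked(a)}
3. drop(e,b)  →  {at(a), at(b), clear(a), clear(e), linked(a), near(e)}

tag(e,b); bind(b,c); drop(e,b)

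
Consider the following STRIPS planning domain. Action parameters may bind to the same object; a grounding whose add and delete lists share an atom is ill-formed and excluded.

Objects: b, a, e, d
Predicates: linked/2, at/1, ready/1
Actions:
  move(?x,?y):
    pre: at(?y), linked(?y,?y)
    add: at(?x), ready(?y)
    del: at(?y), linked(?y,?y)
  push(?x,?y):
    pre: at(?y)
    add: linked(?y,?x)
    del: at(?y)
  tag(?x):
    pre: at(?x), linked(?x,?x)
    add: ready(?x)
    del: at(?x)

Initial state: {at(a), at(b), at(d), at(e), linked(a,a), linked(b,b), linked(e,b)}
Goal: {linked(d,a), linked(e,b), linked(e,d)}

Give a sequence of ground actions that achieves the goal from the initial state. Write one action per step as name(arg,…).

1. push(a,d)  →  {at(a), at(b), at(e), linked(a,a), linked(b,b), linked(d,a), linked(e,b)}
2. push(d,e)  →  {at(a), at(b), linked(a,a), linked(b,b), linked(d,a), linked(e,b), linked(e,d)}

push(a,d); push(d,e)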